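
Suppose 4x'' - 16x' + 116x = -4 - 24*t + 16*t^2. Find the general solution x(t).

Divide through by 4: x'' - 4x' + 29x = -1 - 6*t + 4*t^2.
Characteristic equation r² - 4r + 29 = 0 has discriminant (-4)² - 4·(29) = -100 < 0, so r = 2 ± 5i.
Hence x_h = C1*cos(5*t)*exp(2*t) + C2*exp(2*t)*sin(5*t).
For the particular solution try x_p = A0 + A1*t + A2*t^2. Substituting and matching coefficients of each power of t gives A0 = -1641/24389, A1 = -142/841, A2 = 4/29, so x_p = -1641/24389 - 142*t/841 + 4*t^2/29.

x = -1641/24389 - 142*t/841 + 4*t**2/29 + C1*cos(5*t)*exp(2*t) + C2*exp(2*t)*sin(5*t)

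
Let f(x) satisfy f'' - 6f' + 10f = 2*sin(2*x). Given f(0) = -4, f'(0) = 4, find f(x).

f = sin(2*x)/15 + 2*cos(2*x)/15 - 62*cos(x)*exp(3*x)/15 + 244*exp(3*x)*sin(x)/15

Characteristic equation r² - 6r + 10 = 0 has discriminant (-6)² - 4·(10) = -4 < 0, so r = 3 ± i.
Hence f_h = C1*cos(x)*exp(3*x) + C2*exp(3*x)*sin(x).
Try f_p = A*cos(2*x) + B*sin(2*x). Substituting and equating the coefficients of cos(2x) and sin(2x) gives A = 2/15, B = 1/15, so f_p = sin(2*x)/15 + 2*cos(2*x)/15.
General solution: f = sin(2*x)/15 + 2*cos(2*x)/15 + C1*cos(x)*exp(3*x) + C2*exp(3*x)*sin(x).
Apply the initial conditions: f(0) = 2/15 + C1 = -4 and f'(0) = 2/15 + C2 + 3*C1 = 4. Solving gives C1 = -62/15, C2 = 244/15.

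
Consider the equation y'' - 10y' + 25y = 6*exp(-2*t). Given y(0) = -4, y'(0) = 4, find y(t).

y = -202*exp(5*t)/49 + 6*exp(-2*t)/49 + 174*t*exp(5*t)/7

Characteristic equation r² - 10r + 25 = 0 has discriminant (-10)² - 4·(25) = 0, so r = 5 is a repeated root.
Hence y_h = (C1 + C2*t)*exp(5*t).
Try y_p = A*exp(-2*t). Substituting into the equation and dividing by exp(-2*t) gives A = 6/49, so y_p = 6*exp(-2*t)/49.
General solution: y = 6*exp(-2*t)/49 + C1*exp(5*t) + C2*t*exp(5*t).
Apply the initial conditions: y(0) = 6/49 + C1 = -4 and y'(0) = -12/49 + C2 + 5*C1 = 4. Solving gives C1 = -202/49, C2 = 174/7.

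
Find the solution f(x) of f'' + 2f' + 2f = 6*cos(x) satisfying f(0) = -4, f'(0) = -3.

Characteristic equation r² + 2r + 2 = 0 has discriminant (2)² - 4·(2) = -4 < 0, so r = -1 ± i.
Hence f_h = C1*cos(x)*exp(-x) + C2*exp(-x)*sin(x).
Try f_p = A*cos(x) + B*sin(x). Substituting and equating the coefficients of cos(x) and sin(x) gives A = 6/5, B = 12/5, so f_p = 6*cos(x)/5 + 12*sin(x)/5.
General solution: f = 6*cos(x)/5 + 12*sin(x)/5 + C1*cos(x)*exp(-x) + C2*exp(-x)*sin(x).
Apply the initial conditions: f(0) = 6/5 + C1 = -4 and f'(0) = 12/5 + C2 - C1 = -3. Solving gives C1 = -26/5, C2 = -53/5.

f = 6*cos(x)/5 + 12*sin(x)/5 - 53*exp(-x)*sin(x)/5 - 26*cos(x)*exp(-x)/5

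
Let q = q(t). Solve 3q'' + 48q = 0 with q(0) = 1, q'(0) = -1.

Divide through by 3: q'' + 16q = 0.
Characteristic equation r² + 16 = 0 has discriminant (0)² - 4·(16) = -64 < 0, so r = ± 4i.
Hence q_h = C1*cos(4*t) + C2*sin(4*t).
Apply the initial conditions: q(0) = C1 = 1 and q'(0) = 4*C2 = -1. Solving gives C1 = 1, C2 = -1/4.

q = -sin(4*t)/4 + cos(4*t)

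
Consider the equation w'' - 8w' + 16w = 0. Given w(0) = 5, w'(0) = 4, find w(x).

w = 5*exp(4*x) - 16*x*exp(4*x)

Characteristic equation r² - 8r + 16 = 0 has discriminant (-8)² - 4·(16) = 0, so r = 4 is a repeated root.
Hence w_h = (C1 + C2*x)*exp(4*x).
Apply the initial conditions: w(0) = C1 = 5 and w'(0) = C2 + 4*C1 = 4. Solving gives C1 = 5, C2 = -16.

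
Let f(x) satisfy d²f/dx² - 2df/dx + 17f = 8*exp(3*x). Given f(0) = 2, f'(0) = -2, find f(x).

f = 2*exp(3*x)/5 - 6*exp(x)*sin(4*x)/5 + 8*cos(4*x)*exp(x)/5

Characteristic equation r² - 2r + 17 = 0 has discriminant (-2)² - 4·(17) = -64 < 0, so r = 1 ± 4i.
Hence f_h = C1*cos(4*x)*exp(x) + C2*exp(x)*sin(4*x).
Try f_p = A*exp(3*x). Substituting into the equation and dividing by exp(3*x) gives A = 2/5, so f_p = 2*exp(3*x)/5.
General solution: f = 2*exp(3*x)/5 + C1*cos(4*x)*exp(x) + C2*exp(x)*sin(4*x).
Apply the initial conditions: f(0) = 2/5 + C1 = 2 and f'(0) = 6/5 + C1 + 4*C2 = -2. Solving gives C1 = 8/5, C2 = -6/5.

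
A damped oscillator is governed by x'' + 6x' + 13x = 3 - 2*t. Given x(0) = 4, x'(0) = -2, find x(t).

Characteristic equation r² + 6r + 13 = 0 has discriminant (6)² - 4·(13) = -16 < 0, so r = -3 ± 2i.
Hence x_h = C1*cos(2*t)*exp(-3*t) + C2*exp(-3*t)*sin(2*t).
For the particular solution try x_p = A0 + A1*t. Substituting and matching coefficients of each power of t gives A0 = 51/169, A1 = -2/13, so x_p = 51/169 - 2*t/13.
General solution: x = 51/169 - 2*t/13 + C1*cos(2*t)*exp(-3*t) + C2*exp(-3*t)*sin(2*t).
Apply the initial conditions: x(0) = 51/169 + C1 = 4 and x'(0) = -2/13 - 3*C1 + 2*C2 = -2. Solving gives C1 = 625/169, C2 = 1563/338.

x = 51/169 - 2*t/13 + 625*cos(2*t)*exp(-3*t)/169 + 1563*exp(-3*t)*sin(2*t)/338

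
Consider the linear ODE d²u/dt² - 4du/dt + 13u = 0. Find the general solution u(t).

u = C1*cos(3*t)*exp(2*t) + C2*exp(2*t)*sin(3*t)

Characteristic equation r² - 4r + 13 = 0 has discriminant (-4)² - 4·(13) = -36 < 0, so r = 2 ± 3i.
Hence u_h = C1*cos(3*t)*exp(2*t) + C2*exp(2*t)*sin(3*t).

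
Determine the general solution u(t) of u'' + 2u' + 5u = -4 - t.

Characteristic equation r² + 2r + 5 = 0 has discriminant (2)² - 4·(5) = -16 < 0, so r = -1 ± 2i.
Hence u_h = C1*cos(2*t)*exp(-t) + C2*exp(-t)*sin(2*t).
For the particular solution try u_p = A0 + A1*t. Substituting and matching coefficients of each power of t gives A0 = -18/25, A1 = -1/5, so u_p = -18/25 - t/5.

u = -18/25 - t/5 + C1*cos(2*t)*exp(-t) + C2*exp(-t)*sin(2*t)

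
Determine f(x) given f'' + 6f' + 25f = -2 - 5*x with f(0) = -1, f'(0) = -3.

f = -4/125 - x/5 - 713*exp(-3*x)*sin(4*x)/500 - 121*cos(4*x)*exp(-3*x)/125

Characteristic equation r² + 6r + 25 = 0 has discriminant (6)² - 4·(25) = -64 < 0, so r = -3 ± 4i.
Hence f_h = C1*cos(4*x)*exp(-3*x) + C2*exp(-3*x)*sin(4*x).
For the particular solution try f_p = A0 + A1*x. Substituting and matching coefficients of each power of x gives A0 = -4/125, A1 = -1/5, so f_p = -4/125 - x/5.
General solution: f = -4/125 - x/5 + C1*cos(4*x)*exp(-3*x) + C2*exp(-3*x)*sin(4*x).
Apply the initial conditions: f(0) = -4/125 + C1 = -1 and f'(0) = -1/5 - 3*C1 + 4*C2 = -3. Solving gives C1 = -121/125, C2 = -713/500.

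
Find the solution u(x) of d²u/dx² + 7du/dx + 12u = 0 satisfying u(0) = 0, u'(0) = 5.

Characteristic equation r² + 7r + 12 = 0 factors as (r + 4)(r + 3) = 0, so r = -4, -3.
Hence u_h = C1*exp(-4*x) + C2*exp(-3*x).
Apply the initial conditions: u(0) = C1 + C2 = 0 and u'(0) = -4*C1 - 3*C2 = 5. Solving gives C1 = -5, C2 = 5.

u = -5*exp(-4*x) + 5*exp(-3*x)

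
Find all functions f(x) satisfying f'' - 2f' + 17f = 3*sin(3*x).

Characteristic equation r² - 2r + 17 = 0 has discriminant (-2)² - 4·(17) = -64 < 0, so r = 1 ± 4i.
Hence f_h = C1*cos(4*x)*exp(x) + C2*exp(x)*sin(4*x).
Try f_p = A*cos(3*x) + B*sin(3*x). Substituting and equating the coefficients of cos(3x) and sin(3x) gives A = 9/50, B = 6/25, so f_p = 6*sin(3*x)/25 + 9*cos(3*x)/50.

f = 6*sin(3*x)/25 + 9*cos(3*x)/50 + C1*cos(4*x)*exp(x) + C2*exp(x)*sin(4*x)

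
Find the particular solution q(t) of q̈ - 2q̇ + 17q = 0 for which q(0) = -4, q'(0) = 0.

Characteristic equation r² - 2r + 17 = 0 has discriminant (-2)² - 4·(17) = -64 < 0, so r = 1 ± 4i.
Hence q_h = C1*cos(4*t)*exp(t) + C2*exp(t)*sin(4*t).
Apply the initial conditions: q(0) = C1 = -4 and q'(0) = C1 + 4*C2 = 0. Solving gives C1 = -4, C2 = 1.

q = exp(t)*sin(4*t) - 4*cos(4*t)*exp(t)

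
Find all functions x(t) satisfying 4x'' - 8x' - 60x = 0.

x = C1*exp(-3*t) + C2*exp(5*t)

Divide through by 4: x'' - 2x' - 15x = 0.
Characteristic equation r² - 2r - 15 = 0 factors as (r + 3)(r - 5) = 0, so r = -3, 5.
Hence x_h = C1*exp(-3*t) + C2*exp(5*t).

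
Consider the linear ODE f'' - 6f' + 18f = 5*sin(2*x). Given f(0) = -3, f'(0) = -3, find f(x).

Characteristic equation r² - 6r + 18 = 0 has discriminant (-6)² - 4·(18) = -36 < 0, so r = 3 ± 3i.
Hence f_h = C1*cos(3*x)*exp(3*x) + C2*exp(3*x)*sin(3*x).
Try f_p = A*cos(2*x) + B*sin(2*x). Substituting and equating the coefficients of cos(2x) and sin(2x) gives A = 3/17, B = 7/34, so f_p = 3*cos(2*x)/17 + 7*sin(2*x)/34.
General solution: f = 3*cos(2*x)/17 + 7*sin(2*x)/34 + C1*cos(3*x)*exp(3*x) + C2*exp(3*x)*sin(3*x).
Apply the initial conditions: f(0) = 3/17 + C1 = -3 and f'(0) = 7/17 + 3*C1 + 3*C2 = -3. Solving gives C1 = -54/17, C2 = 104/51.

f = 3*cos(2*x)/17 + 7*sin(2*x)/34 - 54*cos(3*x)*exp(3*x)/17 + 104*exp(3*x)*sin(3*x)/51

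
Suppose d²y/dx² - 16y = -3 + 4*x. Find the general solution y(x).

y = 3/16 - x/4 + C1*exp(4*x) + C2*exp(-4*x)

Characteristic equation r² - 16 = 0 factors as (r - 4)(r + 4) = 0, so r = 4, -4.
Hence y_h = C1*exp(4*x) + C2*exp(-4*x).
For the particular solution try y_p = A0 + A1*x. Substituting and matching coefficients of each power of x gives A0 = 3/16, A1 = -1/4, so y_p = 3/16 - x/4.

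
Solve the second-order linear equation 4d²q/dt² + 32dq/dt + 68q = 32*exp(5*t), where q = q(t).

Divide through by 4: q'' + 8q' + 17q = 8*exp(5*t).
Characteristic equation r² + 8r + 17 = 0 has discriminant (8)² - 4·(17) = -4 < 0, so r = -4 ± i.
Hence q_h = C1*cos(t)*exp(-4*t) + C2*exp(-4*t)*sin(t).
Try q_p = A*exp(5*t). Substituting into the equation and dividing by exp(5*t) gives A = 4/41, so q_p = 4*exp(5*t)/41.

q = 4*exp(5*t)/41 + C1*cos(t)*exp(-4*t) + C2*exp(-4*t)*sin(t)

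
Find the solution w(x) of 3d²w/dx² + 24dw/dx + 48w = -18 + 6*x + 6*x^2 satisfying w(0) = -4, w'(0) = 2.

Divide through by 3: w'' + 8w' + 16w = -6 + 2*x + 2*x^2.
Characteristic equation r² + 8r + 16 = 0 has discriminant (8)² - 4·(16) = 0, so r = -4 is a repeated root.
Hence w_h = (C1 + C2*x)*exp(-4*x).
For the particular solution try w_p = A0 + A1*x + A2*x^2. Substituting and matching coefficients of each power of x gives A0 = -25/64, A1 = 0, A2 = 1/8, so w_p = -25/64 + x^2/8.
General solution: w = -25/64 + x^2/8 + C1*exp(-4*x) + C2*x*exp(-4*x).
Apply the initial conditions: w(0) = -25/64 + C1 = -4 and w'(0) = C2 - 4*C1 = 2. Solving gives C1 = -231/64, C2 = -199/16.

w = -25/64 - 231*exp(-4*x)/64 + x**2/8 - 199*x*exp(-4*x)/16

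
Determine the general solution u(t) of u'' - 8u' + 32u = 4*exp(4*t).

u = exp(4*t)/4 + C1*cos(4*t)*exp(4*t) + C2*exp(4*t)*sin(4*t)

Characteristic equation r² - 8r + 32 = 0 has discriminant (-8)² - 4·(32) = -64 < 0, so r = 4 ± 4i.
Hence u_h = C1*cos(4*t)*exp(4*t) + C2*exp(4*t)*sin(4*t).
Try u_p = A*exp(4*t). Substituting into the equation and dividing by exp(4*t) gives A = 1/4, so u_p = exp(4*t)/4.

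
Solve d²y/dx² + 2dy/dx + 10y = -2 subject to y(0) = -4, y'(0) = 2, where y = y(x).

y = -1/5 - 19*cos(3*x)*exp(-x)/5 - 3*exp(-x)*sin(3*x)/5

Characteristic equation r² + 2r + 10 = 0 has discriminant (2)² - 4·(10) = -36 < 0, so r = -1 ± 3i.
Hence y_h = C1*cos(3*x)*exp(-x) + C2*exp(-x)*sin(3*x).
For the particular solution try y_p = A0. Substituting and matching coefficients of each power of x gives A0 = -1/5, so y_p = -1/5.
General solution: y = -1/5 + C1*cos(3*x)*exp(-x) + C2*exp(-x)*sin(3*x).
Apply the initial conditions: y(0) = -1/5 + C1 = -4 and y'(0) = -C1 + 3*C2 = 2. Solving gives C1 = -19/5, C2 = -3/5.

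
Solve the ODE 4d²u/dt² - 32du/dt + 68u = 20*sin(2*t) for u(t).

Divide through by 4: u'' - 8u' + 17u = 5*sin(2*t).
Characteristic equation r² - 8r + 17 = 0 has discriminant (-8)² - 4·(17) = -4 < 0, so r = 4 ± i.
Hence u_h = C1*cos(t)*exp(4*t) + C2*exp(4*t)*sin(t).
Try u_p = A*cos(2*t) + B*sin(2*t). Substituting and equating the coefficients of cos(2t) and sin(2t) gives A = 16/85, B = 13/85, so u_p = 13*sin(2*t)/85 + 16*cos(2*t)/85.

u = 13*sin(2*t)/85 + 16*cos(2*t)/85 + C1*cos(t)*exp(4*t) + C2*exp(4*t)*sin(t)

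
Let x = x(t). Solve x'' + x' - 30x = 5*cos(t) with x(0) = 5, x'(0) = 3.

x = -155*cos(t)/962 + 5*sin(t)/962 + 844*exp(-6*t)/407 + 883*exp(5*t)/286

Characteristic equation r² + r - 30 = 0 factors as (r - 5)(r + 6) = 0, so r = 5, -6.
Hence x_h = C1*exp(5*t) + C2*exp(-6*t).
Try x_p = A*cos(t) + B*sin(t). Substituting and equating the coefficients of cos(t) and sin(t) gives A = -155/962, B = 5/962, so x_p = -155*cos(t)/962 + 5*sin(t)/962.
General solution: x = -155*cos(t)/962 + 5*sin(t)/962 + C1*exp(5*t) + C2*exp(-6*t).
Apply the initial conditions: x(0) = -155/962 + C1 + C2 = 5 and x'(0) = 5/962 - 6*C2 + 5*C1 = 3. Solving gives C1 = 883/286, C2 = 844/407.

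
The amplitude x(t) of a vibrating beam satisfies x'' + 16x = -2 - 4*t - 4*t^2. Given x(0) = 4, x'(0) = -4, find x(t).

Characteristic equation r² + 16 = 0 has discriminant (0)² - 4·(16) = -64 < 0, so r = ± 4i.
Hence x_h = C1*cos(4*t) + C2*sin(4*t).
For the particular solution try x_p = A0 + A1*t + A2*t^2. Substituting and matching coefficients of each power of t gives A0 = -3/32, A1 = -1/4, A2 = -1/4, so x_p = -3/32 - t/4 - t^2/4.
General solution: x = -3/32 - t/4 - t^2/4 + C1*cos(4*t) + C2*sin(4*t).
Apply the initial conditions: x(0) = -3/32 + C1 = 4 and x'(0) = -1/4 + 4*C2 = -4. Solving gives C1 = 131/32, C2 = -15/16.

x = -3/32 - 15*sin(4*t)/16 - t/4 - t**2/4 + 131*cos(4*t)/32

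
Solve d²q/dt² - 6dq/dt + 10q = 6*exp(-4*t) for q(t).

Characteristic equation r² - 6r + 10 = 0 has discriminant (-6)² - 4·(10) = -4 < 0, so r = 3 ± i.
Hence q_h = C1*cos(t)*exp(3*t) + C2*exp(3*t)*sin(t).
Try q_p = A*exp(-4*t). Substituting into the equation and dividing by exp(-4*t) gives A = 3/25, so q_p = 3*exp(-4*t)/25.

q = 3*exp(-4*t)/25 + C1*cos(t)*exp(3*t) + C2*exp(3*t)*sin(t)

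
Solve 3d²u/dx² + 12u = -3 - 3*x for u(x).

u = -1/4 - x/4 + C1*cos(2*x) + C2*sin(2*x)

Divide through by 3: u'' + 4u = -1 - x.
Characteristic equation r² + 4 = 0 has discriminant (0)² - 4·(4) = -16 < 0, so r = ± 2i.
Hence u_h = C1*cos(2*x) + C2*sin(2*x).
For the particular solution try u_p = A0 + A1*x. Substituting and matching coefficients of each power of x gives A0 = -1/4, A1 = -1/4, so u_p = -1/4 - x/4.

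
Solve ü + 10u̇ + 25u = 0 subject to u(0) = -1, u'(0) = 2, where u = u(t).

Characteristic equation r² + 10r + 25 = 0 has discriminant (10)² - 4·(25) = 0, so r = -5 is a repeated root.
Hence u_h = (C1 + C2*t)*exp(-5*t).
Apply the initial conditions: u(0) = C1 = -1 and u'(0) = C2 - 5*C1 = 2. Solving gives C1 = -1, C2 = -3.

u = -exp(-5*t) - 3*t*exp(-5*t)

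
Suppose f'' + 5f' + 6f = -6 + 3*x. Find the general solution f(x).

f = -17/12 + x/2 + C1*exp(-3*x) + C2*exp(-2*x)

Characteristic equation r² + 5r + 6 = 0 factors as (r + 3)(r + 2) = 0, so r = -3, -2.
Hence f_h = C1*exp(-3*x) + C2*exp(-2*x).
For the particular solution try f_p = A0 + A1*x. Substituting and matching coefficients of each power of x gives A0 = -17/12, A1 = 1/2, so f_p = -17/12 + x/2.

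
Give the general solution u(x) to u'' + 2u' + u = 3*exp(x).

Characteristic equation r² + 2r + 1 = 0 has discriminant (2)² - 4·(1) = 0, so r = -1 is a repeated root.
Hence u_h = (C1 + C2*x)*exp(-x).
Try u_p = A*exp(x). Substituting into the equation and dividing by exp(x) gives A = 3/4, so u_p = 3*exp(x)/4.

u = 3*exp(x)/4 + C1*exp(-x) + C2*x*exp(-x)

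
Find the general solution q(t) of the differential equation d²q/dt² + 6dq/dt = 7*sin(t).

q = C2 - 42*cos(t)/37 - 7*sin(t)/37 + C1*exp(-6*t)

Characteristic equation r² + 6r = 0 factors as (r + 6)r = 0, so r = -6, 0.
Hence q_h = C1*exp(-6*t) + C2.
Try q_p = A*cos(t) + B*sin(t). Substituting and equating the coefficients of cos(t) and sin(t) gives A = -42/37, B = -7/37, so q_p = -42*cos(t)/37 - 7*sin(t)/37.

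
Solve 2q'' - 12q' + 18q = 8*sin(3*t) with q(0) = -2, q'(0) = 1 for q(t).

Divide through by 2: q'' - 6q' + 9q = 4*sin(3*t).
Characteristic equation r² - 6r + 9 = 0 has discriminant (-6)² - 4·(9) = 0, so r = 3 is a repeated root.
Hence q_h = (C1 + C2*t)*exp(3*t).
Try q_p = A*cos(3*t) + B*sin(3*t). Substituting and equating the coefficients of cos(3t) and sin(3t) gives A = 2/9, B = 0, so q_p = 2*cos(3*t)/9.
General solution: q = 2*cos(3*t)/9 + C1*exp(3*t) + C2*t*exp(3*t).
Apply the initial conditions: q(0) = 2/9 + C1 = -2 and q'(0) = C2 + 3*C1 = 1. Solving gives C1 = -20/9, C2 = 23/3.

q = -20*exp(3*t)/9 + 2*cos(3*t)/9 + 23*t*exp(3*t)/3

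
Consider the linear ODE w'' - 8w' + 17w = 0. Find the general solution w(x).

w = C1*cos(x)*exp(4*x) + C2*exp(4*x)*sin(x)

Characteristic equation r² - 8r + 17 = 0 has discriminant (-8)² - 4·(17) = -4 < 0, so r = 4 ± i.
Hence w_h = C1*cos(x)*exp(4*x) + C2*exp(4*x)*sin(x).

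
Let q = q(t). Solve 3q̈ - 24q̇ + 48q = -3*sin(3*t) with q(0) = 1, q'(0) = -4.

Divide through by 3: q'' - 8q' + 16q = -sin(3*t).
Characteristic equation r² - 8r + 16 = 0 has discriminant (-8)² - 4·(16) = 0, so r = 4 is a repeated root.
Hence q_h = (C1 + C2*t)*exp(4*t).
Try q_p = A*cos(3*t) + B*sin(3*t). Substituting and equating the coefficients of cos(3t) and sin(3t) gives A = -24/625, B = -7/625, so q_p = -24*cos(3*t)/625 - 7*sin(3*t)/625.
General solution: q = -24*cos(3*t)/625 - 7*sin(3*t)/625 + C1*exp(4*t) + C2*t*exp(4*t).
Apply the initial conditions: q(0) = -24/625 + C1 = 1 and q'(0) = -21/625 + C2 + 4*C1 = -4. Solving gives C1 = 649/625, C2 = -203/25.

q = -24*cos(3*t)/625 - 7*sin(3*t)/625 + 649*exp(4*t)/625 - 203*t*exp(4*t)/25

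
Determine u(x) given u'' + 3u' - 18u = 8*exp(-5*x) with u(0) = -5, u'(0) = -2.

Characteristic equation r² + 3r - 18 = 0 factors as (r + 6)(r - 3) = 0, so r = -6, 3.
Hence u_h = C1*exp(-6*x) + C2*exp(3*x).
Try u_p = A*exp(-5*x). Substituting into the equation and dividing by exp(-5*x) gives A = -1, so u_p = -exp(-5*x).
General solution: u = -exp(-5*x) + C1*exp(-6*x) + C2*exp(3*x).
Apply the initial conditions: u(0) = -1 + C1 + C2 = -5 and u'(0) = 5 - 6*C1 + 3*C2 = -2. Solving gives C1 = -5/9, C2 = -31/9.

u = -exp(-5*x) - 31*exp(3*x)/9 - 5*exp(-6*x)/9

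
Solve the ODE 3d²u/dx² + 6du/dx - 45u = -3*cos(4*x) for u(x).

u = -8*sin(4*x)/1025 + 31*cos(4*x)/1025 + C1*exp(3*x) + C2*exp(-5*x)

Divide through by 3: u'' + 2u' - 15u = -cos(4*x).
Characteristic equation r² + 2r - 15 = 0 factors as (r - 3)(r + 5) = 0, so r = 3, -5.
Hence u_h = C1*exp(3*x) + C2*exp(-5*x).
Try u_p = A*cos(4*x) + B*sin(4*x). Substituting and equating the coefficients of cos(4x) and sin(4x) gives A = 31/1025, B = -8/1025, so u_p = -8*sin(4*x)/1025 + 31*cos(4*x)/1025.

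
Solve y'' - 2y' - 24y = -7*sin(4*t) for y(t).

Characteristic equation r² - 2r - 24 = 0 factors as (r + 4)(r - 6) = 0, so r = -4, 6.
Hence y_h = C1*exp(-4*t) + C2*exp(6*t).
Try y_p = A*cos(4*t) + B*sin(4*t). Substituting and equating the coefficients of cos(4t) and sin(4t) gives A = -7/208, B = 35/208, so y_p = -7*cos(4*t)/208 + 35*sin(4*t)/208.

y = -7*cos(4*t)/208 + 35*sin(4*t)/208 + C1*exp(-4*t) + C2*exp(6*t)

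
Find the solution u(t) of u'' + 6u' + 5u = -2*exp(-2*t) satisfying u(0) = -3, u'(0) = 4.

u = -13*exp(-t)/4 - 5*exp(-5*t)/12 + 2*exp(-2*t)/3

Characteristic equation r² + 6r + 5 = 0 factors as (r + 1)(r + 5) = 0, so r = -1, -5.
Hence u_h = C1*exp(-t) + C2*exp(-5*t).
Try u_p = A*exp(-2*t). Substituting into the equation and dividing by exp(-2*t) gives A = 2/3, so u_p = 2*exp(-2*t)/3.
General solution: u = 2*exp(-2*t)/3 + C1*exp(-t) + C2*exp(-5*t).
Apply the initial conditions: u(0) = 2/3 + C1 + C2 = -3 and u'(0) = -4/3 - C1 - 5*C2 = 4. Solving gives C1 = -13/4, C2 = -5/12.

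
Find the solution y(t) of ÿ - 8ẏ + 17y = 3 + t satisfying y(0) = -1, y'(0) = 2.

Characteristic equation r² - 8r + 17 = 0 has discriminant (-8)² - 4·(17) = -4 < 0, so r = 4 ± i.
Hence y_h = C1*cos(t)*exp(4*t) + C2*exp(4*t)*sin(t).
For the particular solution try y_p = A0 + A1*t. Substituting and matching coefficients of each power of t gives A0 = 59/289, A1 = 1/17, so y_p = 59/289 + t/17.
General solution: y = 59/289 + t/17 + C1*cos(t)*exp(4*t) + C2*exp(4*t)*sin(t).
Apply the initial conditions: y(0) = 59/289 + C1 = -1 and y'(0) = 1/17 + C2 + 4*C1 = 2. Solving gives C1 = -348/289, C2 = 1953/289.

y = 59/289 + t/17 - 348*cos(t)*exp(4*t)/289 + 1953*exp(4*t)*sin(t)/289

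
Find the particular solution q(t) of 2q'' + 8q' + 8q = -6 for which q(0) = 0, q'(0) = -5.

q = -3/4 + 3*exp(-2*t)/4 - 7*t*exp(-2*t)/2

Divide through by 2: q'' + 4q' + 4q = -3.
Characteristic equation r² + 4r + 4 = 0 has discriminant (4)² - 4·(4) = 0, so r = -2 is a repeated root.
Hence q_h = (C1 + C2*t)*exp(-2*t).
For the particular solution try q_p = A0. Substituting and matching coefficients of each power of t gives A0 = -3/4, so q_p = -3/4.
General solution: q = -3/4 + C1*exp(-2*t) + C2*t*exp(-2*t).
Apply the initial conditions: q(0) = -3/4 + C1 = 0 and q'(0) = C2 - 2*C1 = -5. Solving gives C1 = 3/4, C2 = -7/2.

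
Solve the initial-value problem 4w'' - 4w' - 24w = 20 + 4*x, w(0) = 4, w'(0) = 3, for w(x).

w = -29/36 - x/6 + 9*exp(-2*x)/4 + 23*exp(3*x)/9

Divide through by 4: w'' - w' - 6w = 5 + x.
Characteristic equation r² - r - 6 = 0 factors as (r - 3)(r + 2) = 0, so r = 3, -2.
Hence w_h = C1*exp(3*x) + C2*exp(-2*x).
For the particular solution try w_p = A0 + A1*x. Substituting and matching coefficients of each power of x gives A0 = -29/36, A1 = -1/6, so w_p = -29/36 - x/6.
General solution: w = -29/36 - x/6 + C1*exp(3*x) + C2*exp(-2*x).
Apply the initial conditions: w(0) = -29/36 + C1 + C2 = 4 and w'(0) = -1/6 - 2*C2 + 3*C1 = 3. Solving gives C1 = 23/9, C2 = 9/4.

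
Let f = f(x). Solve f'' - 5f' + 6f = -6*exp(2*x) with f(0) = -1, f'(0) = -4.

f = -8*exp(3*x) + 7*exp(2*x) + 6*x*exp(2*x)

Characteristic equation r² - 5r + 6 = 0 factors as (r - 3)(r - 2) = 0, so r = 3, 2.
Hence f_h = C1*exp(3*x) + C2*exp(2*x).
Since exp(2*x) solves the homogeneous equation (r = 2 is a root of multiplicity 1), multiply the trial by x. Try f_p = A*x*exp(2*x). Substituting into the equation and dividing by exp(2*x) gives A = 6, so f_p = 6*x*exp(2*x).
General solution: f = C1*exp(3*x) + C2*exp(2*x) + 6*x*exp(2*x).
Apply the initial conditions: f(0) = C1 + C2 = -1 and f'(0) = 6 + 2*C2 + 3*C1 = -4. Solving gives C1 = -8, C2 = 7.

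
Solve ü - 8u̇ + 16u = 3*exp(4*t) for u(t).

u = C1*exp(4*t) + 3*t**2*exp(4*t)/2 + C2*t*exp(4*t)

Characteristic equation r² - 8r + 16 = 0 has discriminant (-8)² - 4·(16) = 0, so r = 4 is a repeated root.
Hence u_h = (C1 + C2*t)*exp(4*t).
Since exp(4*t) solves the homogeneous equation (r = 4 is a root of multiplicity 2), multiply the trial by t^2. Try u_p = A*t^2*exp(4*t). Substituting into the equation and dividing by exp(4*t) gives A = 3/2, so u_p = 3*t^2*exp(4*t)/2.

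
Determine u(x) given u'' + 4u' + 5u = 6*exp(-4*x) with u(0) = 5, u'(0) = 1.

Characteristic equation r² + 4r + 5 = 0 has discriminant (4)² - 4·(5) = -4 < 0, so r = -2 ± i.
Hence u_h = C1*cos(x)*exp(-2*x) + C2*exp(-2*x)*sin(x).
Try u_p = A*exp(-4*x). Substituting into the equation and dividing by exp(-4*x) gives A = 6/5, so u_p = 6*exp(-4*x)/5.
General solution: u = 6*exp(-4*x)/5 + C1*cos(x)*exp(-2*x) + C2*exp(-2*x)*sin(x).
Apply the initial conditions: u(0) = 6/5 + C1 = 5 and u'(0) = -24/5 + C2 - 2*C1 = 1. Solving gives C1 = 19/5, C2 = 67/5.

u = 6*exp(-4*x)/5 + 19*cos(x)*exp(-2*x)/5 + 67*exp(-2*x)*sin(x)/5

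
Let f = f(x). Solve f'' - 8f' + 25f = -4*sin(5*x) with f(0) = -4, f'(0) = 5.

Characteristic equation r² - 8r + 25 = 0 has discriminant (-8)² - 4·(25) = -36 < 0, so r = 4 ± 3i.
Hence f_h = C1*cos(3*x)*exp(4*x) + C2*exp(4*x)*sin(3*x).
Try f_p = A*cos(5*x) + B*sin(5*x). Substituting and equating the coefficients of cos(5x) and sin(5x) gives A = -1/10, B = 0, so f_p = -cos(5*x)/10.
General solution: f = -cos(5*x)/10 + C1*cos(3*x)*exp(4*x) + C2*exp(4*x)*sin(3*x).
Apply the initial conditions: f(0) = -1/10 + C1 = -4 and f'(0) = 3*C2 + 4*C1 = 5. Solving gives C1 = -39/10, C2 = 103/15.

f = -cos(5*x)/10 - 39*cos(3*x)*exp(4*x)/10 + 103*exp(4*x)*sin(3*x)/15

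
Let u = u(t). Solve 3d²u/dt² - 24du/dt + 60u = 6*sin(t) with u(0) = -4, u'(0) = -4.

Divide through by 3: u'' - 8u' + 20u = 2*sin(t).
Characteristic equation r² - 8r + 20 = 0 has discriminant (-8)² - 4·(20) = -16 < 0, so r = 4 ± 2i.
Hence u_h = C1*cos(2*t)*exp(4*t) + C2*exp(4*t)*sin(2*t).
Try u_p = A*cos(t) + B*sin(t). Substituting and equating the coefficients of cos(t) and sin(t) gives A = 16/425, B = 38/425, so u_p = 16*cos(t)/425 + 38*sin(t)/425.
General solution: u = 16*cos(t)/425 + 38*sin(t)/425 + C1*cos(2*t)*exp(4*t) + C2*exp(4*t)*sin(2*t).
Apply the initial conditions: u(0) = 16/425 + C1 = -4 and u'(0) = 38/425 + 2*C2 + 4*C1 = -4. Solving gives C1 = -1716/425, C2 = 2563/425.

u = 16*cos(t)/425 + 38*sin(t)/425 - 1716*cos(2*t)*exp(4*t)/425 + 2563*exp(4*t)*sin(2*t)/425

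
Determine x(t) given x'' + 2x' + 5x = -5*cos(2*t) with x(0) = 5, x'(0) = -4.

Characteristic equation r² + 2r + 5 = 0 has discriminant (2)² - 4·(5) = -16 < 0, so r = -1 ± 2i.
Hence x_h = C1*cos(2*t)*exp(-t) + C2*exp(-t)*sin(2*t).
Try x_p = A*cos(2*t) + B*sin(2*t). Substituting and equating the coefficients of cos(2t) and sin(2t) gives A = -5/17, B = -20/17, so x_p = -20*sin(2*t)/17 - 5*cos(2*t)/17.
General solution: x = -20*sin(2*t)/17 - 5*cos(2*t)/17 + C1*cos(2*t)*exp(-t) + C2*exp(-t)*sin(2*t).
Apply the initial conditions: x(0) = -5/17 + C1 = 5 and x'(0) = -40/17 - C1 + 2*C2 = -4. Solving gives C1 = 90/17, C2 = 31/17.

x = -20*sin(2*t)/17 - 5*cos(2*t)/17 + 31*exp(-t)*sin(2*t)/17 + 90*cos(2*t)*exp(-t)/17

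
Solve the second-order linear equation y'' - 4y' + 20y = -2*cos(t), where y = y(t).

Characteristic equation r² - 4r + 20 = 0 has discriminant (-4)² - 4·(20) = -64 < 0, so r = 2 ± 4i.
Hence y_h = C1*cos(4*t)*exp(2*t) + C2*exp(2*t)*sin(4*t).
Try y_p = A*cos(t) + B*sin(t). Substituting and equating the coefficients of cos(t) and sin(t) gives A = -38/377, B = 8/377, so y_p = -38*cos(t)/377 + 8*sin(t)/377.

y = -38*cos(t)/377 + 8*sin(t)/377 + C1*cos(4*t)*exp(2*t) + C2*exp(2*t)*sin(4*t)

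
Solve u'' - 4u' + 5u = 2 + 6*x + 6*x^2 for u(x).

u = 302/125 + 6*x**2/5 + 78*x/25 + C1*cos(x)*exp(2*x) + C2*exp(2*x)*sin(x)

Characteristic equation r² - 4r + 5 = 0 has discriminant (-4)² - 4·(5) = -4 < 0, so r = 2 ± i.
Hence u_h = C1*cos(x)*exp(2*x) + C2*exp(2*x)*sin(x).
For the particular solution try u_p = A0 + A1*x + A2*x^2. Substituting and matching coefficients of each power of x gives A0 = 302/125, A1 = 78/25, A2 = 6/5, so u_p = 302/125 + 6*x^2/5 + 78*x/25.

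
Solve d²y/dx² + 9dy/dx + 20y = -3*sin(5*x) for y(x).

y = 3*sin(5*x)/410 + 27*cos(5*x)/410 + C1*exp(-5*x) + C2*exp(-4*x)

Characteristic equation r² + 9r + 20 = 0 factors as (r + 5)(r + 4) = 0, so r = -5, -4.
Hence y_h = C1*exp(-5*x) + C2*exp(-4*x).
Try y_p = A*cos(5*x) + B*sin(5*x). Substituting and equating the coefficients of cos(5x) and sin(5x) gives A = 27/410, B = 3/410, so y_p = 3*sin(5*x)/410 + 27*cos(5*x)/410.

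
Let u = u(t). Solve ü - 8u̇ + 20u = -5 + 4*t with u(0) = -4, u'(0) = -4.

Characteristic equation r² - 8r + 20 = 0 has discriminant (-8)² - 4·(20) = -16 < 0, so r = 4 ± 2i.
Hence u_h = C1*cos(2*t)*exp(4*t) + C2*exp(4*t)*sin(2*t).
For the particular solution try u_p = A0 + A1*t. Substituting and matching coefficients of each power of t gives A0 = -17/100, A1 = 1/5, so u_p = -17/100 + t/5.
General solution: u = -17/100 + t/5 + C1*cos(2*t)*exp(4*t) + C2*exp(4*t)*sin(2*t).
Apply the initial conditions: u(0) = -17/100 + C1 = -4 and u'(0) = 1/5 + 2*C2 + 4*C1 = -4. Solving gives C1 = -383/100, C2 = 139/25.

u = -17/100 + t/5 - 383*cos(2*t)*exp(4*t)/100 + 139*exp(4*t)*sin(2*t)/25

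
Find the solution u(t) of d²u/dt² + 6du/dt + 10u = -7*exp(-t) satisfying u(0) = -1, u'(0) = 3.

Characteristic equation r² + 6r + 10 = 0 has discriminant (6)² - 4·(10) = -4 < 0, so r = -3 ± i.
Hence u_h = C1*cos(t)*exp(-3*t) + C2*exp(-3*t)*sin(t).
Try u_p = A*exp(-t). Substituting into the equation and dividing by exp(-t) gives A = -7/5, so u_p = -7*exp(-t)/5.
General solution: u = -7*exp(-t)/5 + C1*cos(t)*exp(-3*t) + C2*exp(-3*t)*sin(t).
Apply the initial conditions: u(0) = -7/5 + C1 = -1 and u'(0) = 7/5 + C2 - 3*C1 = 3. Solving gives C1 = 2/5, C2 = 14/5.

u = -7*exp(-t)/5 + 2*cos(t)*exp(-3*t)/5 + 14*exp(-3*t)*sin(t)/5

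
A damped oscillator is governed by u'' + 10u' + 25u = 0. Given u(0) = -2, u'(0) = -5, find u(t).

Characteristic equation r² + 10r + 25 = 0 has discriminant (10)² - 4·(25) = 0, so r = -5 is a repeated root.
Hence u_h = (C1 + C2*t)*exp(-5*t).
Apply the initial conditions: u(0) = C1 = -2 and u'(0) = C2 - 5*C1 = -5. Solving gives C1 = -2, C2 = -15.

u = -2*exp(-5*t) - 15*t*exp(-5*t)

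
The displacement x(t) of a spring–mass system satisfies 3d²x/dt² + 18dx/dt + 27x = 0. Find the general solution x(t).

x = C1*exp(-3*t) + C2*t*exp(-3*t)

Divide through by 3: x'' + 6x' + 9x = 0.
Characteristic equation r² + 6r + 9 = 0 has discriminant (6)² - 4·(9) = 0, so r = -3 is a repeated root.
Hence x_h = (C1 + C2*t)*exp(-3*t).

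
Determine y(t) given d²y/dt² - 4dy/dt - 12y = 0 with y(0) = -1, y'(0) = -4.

Characteristic equation r² - 4r - 12 = 0 factors as (r - 6)(r + 2) = 0, so r = 6, -2.
Hence y_h = C1*exp(6*t) + C2*exp(-2*t).
Apply the initial conditions: y(0) = C1 + C2 = -1 and y'(0) = -2*C2 + 6*C1 = -4. Solving gives C1 = -3/4, C2 = -1/4.

y = -3*exp(6*t)/4 - exp(-2*t)/4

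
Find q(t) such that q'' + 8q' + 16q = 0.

Characteristic equation r² + 8r + 16 = 0 has discriminant (8)² - 4·(16) = 0, so r = -4 is a repeated root.
Hence q_h = (C1 + C2*t)*exp(-4*t).

q = C1*exp(-4*t) + C2*t*exp(-4*t)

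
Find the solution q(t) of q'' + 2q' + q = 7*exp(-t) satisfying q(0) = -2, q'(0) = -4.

q = -2*exp(-t) - 6*t*exp(-t) + 7*t**2*exp(-t)/2

Characteristic equation r² + 2r + 1 = 0 has discriminant (2)² - 4·(1) = 0, so r = -1 is a repeated root.
Hence q_h = (C1 + C2*t)*exp(-t).
Since exp(-t) solves the homogeneous equation (r = -1 is a root of multiplicity 2), multiply the trial by t^2. Try q_p = A*t^2*exp(-t). Substituting into the equation and dividing by exp(-t) gives A = 7/2, so q_p = 7*t^2*exp(-t)/2.
General solution: q = C1*exp(-t) + 7*t^2*exp(-t)/2 + C2*t*exp(-t).
Apply the initial conditions: q(0) = C1 = -2 and q'(0) = C2 - C1 = -4. Solving gives C1 = -2, C2 = -6.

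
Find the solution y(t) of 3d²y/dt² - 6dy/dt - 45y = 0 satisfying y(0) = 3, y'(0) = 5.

y = 5*exp(-3*t)/4 + 7*exp(5*t)/4

Divide through by 3: y'' - 2y' - 15y = 0.
Characteristic equation r² - 2r - 15 = 0 factors as (r + 3)(r - 5) = 0, so r = -3, 5.
Hence y_h = C1*exp(-3*t) + C2*exp(5*t).
Apply the initial conditions: y(0) = C1 + C2 = 3 and y'(0) = -3*C1 + 5*C2 = 5. Solving gives C1 = 5/4, C2 = 7/4.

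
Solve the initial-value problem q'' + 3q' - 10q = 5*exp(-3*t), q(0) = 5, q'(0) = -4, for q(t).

q = -exp(-3*t)/2 + 22*exp(2*t)/7 + 33*exp(-5*t)/14

Characteristic equation r² + 3r - 10 = 0 factors as (r + 5)(r - 2) = 0, so r = -5, 2.
Hence q_h = C1*exp(-5*t) + C2*exp(2*t).
Try q_p = A*exp(-3*t). Substituting into the equation and dividing by exp(-3*t) gives A = -1/2, so q_p = -exp(-3*t)/2.
General solution: q = -exp(-3*t)/2 + C1*exp(-5*t) + C2*exp(2*t).
Apply the initial conditions: q(0) = -1/2 + C1 + C2 = 5 and q'(0) = 3/2 - 5*C1 + 2*C2 = -4. Solving gives C1 = 33/14, C2 = 22/7.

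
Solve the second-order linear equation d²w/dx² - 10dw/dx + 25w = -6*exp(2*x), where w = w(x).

Characteristic equation r² - 10r + 25 = 0 has discriminant (-10)² - 4·(25) = 0, so r = 5 is a repeated root.
Hence w_h = (C1 + C2*x)*exp(5*x).
Try w_p = A*exp(2*x). Substituting into the equation and dividing by exp(2*x) gives A = -2/3, so w_p = -2*exp(2*x)/3.

w = -2*exp(2*x)/3 + C1*exp(5*x) + C2*x*exp(5*x)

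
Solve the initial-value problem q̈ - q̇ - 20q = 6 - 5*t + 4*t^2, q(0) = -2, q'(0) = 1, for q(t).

Characteristic equation r² - r - 20 = 0 factors as (r + 4)(r - 5) = 0, so r = -4, 5.
Hence q_h = C1*exp(-4*t) + C2*exp(5*t).
For the particular solution try q_p = A0 + A1*t + A2*t^2. Substituting and matching coefficients of each power of t gives A0 = -667/2000, A1 = 27/100, A2 = -1/5, so q_p = -667/2000 - t^2/5 + 27*t/100.
General solution: q = -667/2000 - t^2/5 + 27*t/100 + C1*exp(-4*t) + C2*exp(5*t).
Apply the initial conditions: q(0) = -667/2000 + C1 + C2 = -2 and q'(0) = 27/100 - 4*C1 + 5*C2 = 1. Solving gives C1 = -145/144, C2 = -742/1125.

q = -667/2000 - 742*exp(5*t)/1125 - 145*exp(-4*t)/144 - t**2/5 + 27*t/100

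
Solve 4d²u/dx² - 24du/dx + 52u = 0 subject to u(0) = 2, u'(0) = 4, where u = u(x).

Divide through by 4: u'' - 6u' + 13u = 0.
Characteristic equation r² - 6r + 13 = 0 has discriminant (-6)² - 4·(13) = -16 < 0, so r = 3 ± 2i.
Hence u_h = C1*cos(2*x)*exp(3*x) + C2*exp(3*x)*sin(2*x).
Apply the initial conditions: u(0) = C1 = 2 and u'(0) = 2*C2 + 3*C1 = 4. Solving gives C1 = 2, C2 = -1.

u = -exp(3*x)*sin(2*x) + 2*cos(2*x)*exp(3*x)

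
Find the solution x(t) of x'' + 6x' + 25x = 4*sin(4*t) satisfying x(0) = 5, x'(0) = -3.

x = -32*cos(4*t)/219 + 4*sin(4*t)/73 + 223*exp(-3*t)*sin(4*t)/73 + 1127*cos(4*t)*exp(-3*t)/219

Characteristic equation r² + 6r + 25 = 0 has discriminant (6)² - 4·(25) = -64 < 0, so r = -3 ± 4i.
Hence x_h = C1*cos(4*t)*exp(-3*t) + C2*exp(-3*t)*sin(4*t).
Try x_p = A*cos(4*t) + B*sin(4*t). Substituting and equating the coefficients of cos(4t) and sin(4t) gives A = -32/219, B = 4/73, so x_p = -32*cos(4*t)/219 + 4*sin(4*t)/73.
General solution: x = -32*cos(4*t)/219 + 4*sin(4*t)/73 + C1*cos(4*t)*exp(-3*t) + C2*exp(-3*t)*sin(4*t).
Apply the initial conditions: x(0) = -32/219 + C1 = 5 and x'(0) = 16/73 - 3*C1 + 4*C2 = -3. Solving gives C1 = 1127/219, C2 = 223/73.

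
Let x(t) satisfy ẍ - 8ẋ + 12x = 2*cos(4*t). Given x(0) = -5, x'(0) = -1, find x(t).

x = -73*exp(2*t)/10 - 4*sin(4*t)/65 - cos(4*t)/130 + 30*exp(6*t)/13

Characteristic equation r² - 8r + 12 = 0 factors as (r - 6)(r - 2) = 0, so r = 6, 2.
Hence x_h = C1*exp(6*t) + C2*exp(2*t).
Try x_p = A*cos(4*t) + B*sin(4*t). Substituting and equating the coefficients of cos(4t) and sin(4t) gives A = -1/130, B = -4/65, so x_p = -4*sin(4*t)/65 - cos(4*t)/130.
General solution: x = -4*sin(4*t)/65 - cos(4*t)/130 + C1*exp(6*t) + C2*exp(2*t).
Apply the initial conditions: x(0) = -1/130 + C1 + C2 = -5 and x'(0) = -16/65 + 2*C2 + 6*C1 = -1. Solving gives C1 = 30/13, C2 = -73/10.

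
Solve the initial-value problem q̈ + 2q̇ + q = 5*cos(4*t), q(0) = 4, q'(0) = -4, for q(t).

q = -75*cos(4*t)/289 + 40*sin(4*t)/289 + 1231*exp(-t)/289 - 5*t*exp(-t)/17

Characteristic equation r² + 2r + 1 = 0 has discriminant (2)² - 4·(1) = 0, so r = -1 is a repeated root.
Hence q_h = (C1 + C2*t)*exp(-t).
Try q_p = A*cos(4*t) + B*sin(4*t). Substituting and equating the coefficients of cos(4t) and sin(4t) gives A = -75/289, B = 40/289, so q_p = -75*cos(4*t)/289 + 40*sin(4*t)/289.
General solution: q = -75*cos(4*t)/289 + 40*sin(4*t)/289 + C1*exp(-t) + C2*t*exp(-t).
Apply the initial conditions: q(0) = -75/289 + C1 = 4 and q'(0) = 160/289 + C2 - C1 = -4. Solving gives C1 = 1231/289, C2 = -5/17.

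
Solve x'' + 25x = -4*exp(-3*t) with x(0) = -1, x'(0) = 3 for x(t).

Characteristic equation r² + 25 = 0 has discriminant (0)² - 4·(25) = -100 < 0, so r = ± 5i.
Hence x_h = C1*cos(5*t) + C2*sin(5*t).
Try x_p = A*exp(-3*t). Substituting into the equation and dividing by exp(-3*t) gives A = -2/17, so x_p = -2*exp(-3*t)/17.
General solution: x = -2*exp(-3*t)/17 + C1*cos(5*t) + C2*sin(5*t).
Apply the initial conditions: x(0) = -2/17 + C1 = -1 and x'(0) = 6/17 + 5*C2 = 3. Solving gives C1 = -15/17, C2 = 9/17.

x = -15*cos(5*t)/17 - 2*exp(-3*t)/17 + 9*sin(5*t)/17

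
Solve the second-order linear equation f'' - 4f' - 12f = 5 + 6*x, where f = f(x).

f = -1/4 - x/2 + C1*exp(6*x) + C2*exp(-2*x)

Characteristic equation r² - 4r - 12 = 0 factors as (r - 6)(r + 2) = 0, so r = 6, -2.
Hence f_h = C1*exp(6*x) + C2*exp(-2*x).
For the particular solution try f_p = A0 + A1*x. Substituting and matching coefficients of each power of x gives A0 = -1/4, A1 = -1/2, so f_p = -1/4 - x/2.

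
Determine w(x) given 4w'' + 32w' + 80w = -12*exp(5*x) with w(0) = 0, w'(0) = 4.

w = -3*exp(5*x)/85 + 3*cos(2*x)*exp(-4*x)/85 + 367*exp(-4*x)*sin(2*x)/170

Divide through by 4: w'' + 8w' + 20w = -3*exp(5*x).
Characteristic equation r² + 8r + 20 = 0 has discriminant (8)² - 4·(20) = -16 < 0, so r = -4 ± 2i.
Hence w_h = C1*cos(2*x)*exp(-4*x) + C2*exp(-4*x)*sin(2*x).
Try w_p = A*exp(5*x). Substituting into the equation and dividing by exp(5*x) gives A = -3/85, so w_p = -3*exp(5*x)/85.
General solution: w = -3*exp(5*x)/85 + C1*cos(2*x)*exp(-4*x) + C2*exp(-4*x)*sin(2*x).
Apply the initial conditions: w(0) = -3/85 + C1 = 0 and w'(0) = -3/17 - 4*C1 + 2*C2 = 4. Solving gives C1 = 3/85, C2 = 367/170.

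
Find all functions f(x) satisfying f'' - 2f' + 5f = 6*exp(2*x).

f = 6*exp(2*x)/5 + C1*cos(2*x)*exp(x) + C2*exp(x)*sin(2*x)

Characteristic equation r² - 2r + 5 = 0 has discriminant (-2)² - 4·(5) = -16 < 0, so r = 1 ± 2i.
Hence f_h = C1*cos(2*x)*exp(x) + C2*exp(x)*sin(2*x).
Try f_p = A*exp(2*x). Substituting into the equation and dividing by exp(2*x) gives A = 6/5, so f_p = 6*exp(2*x)/5.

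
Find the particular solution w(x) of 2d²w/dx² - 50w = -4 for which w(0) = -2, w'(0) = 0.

w = 2/25 - 26*exp(-5*x)/25 - 26*exp(5*x)/25

Divide through by 2: w'' - 25w = -2.
Characteristic equation r² - 25 = 0 factors as (r + 5)(r - 5) = 0, so r = -5, 5.
Hence w_h = C1*exp(-5*x) + C2*exp(5*x).
For the particular solution try w_p = A0. Substituting and matching coefficients of each power of x gives A0 = 2/25, so w_p = 2/25.
General solution: w = 2/25 + C1*exp(-5*x) + C2*exp(5*x).
Apply the initial conditions: w(0) = 2/25 + C1 + C2 = -2 and w'(0) = -5*C1 + 5*C2 = 0. Solving gives C1 = -26/25, C2 = -26/25.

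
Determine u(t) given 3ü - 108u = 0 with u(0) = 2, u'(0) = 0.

Divide through by 3: u'' - 36u = 0.
Characteristic equation r² - 36 = 0 factors as (r - 6)(r + 6) = 0, so r = 6, -6.
Hence u_h = C1*exp(6*t) + C2*exp(-6*t).
Apply the initial conditions: u(0) = C1 + C2 = 2 and u'(0) = -6*C2 + 6*C1 = 0. Solving gives C1 = 1, C2 = 1.

u = exp(-6*t) + exp(6*t)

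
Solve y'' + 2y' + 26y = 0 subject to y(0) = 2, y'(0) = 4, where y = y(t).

Characteristic equation r² + 2r + 26 = 0 has discriminant (2)² - 4·(26) = -100 < 0, so r = -1 ± 5i.
Hence y_h = C1*cos(5*t)*exp(-t) + C2*exp(-t)*sin(5*t).
Apply the initial conditions: y(0) = C1 = 2 and y'(0) = -C1 + 5*C2 = 4. Solving gives C1 = 2, C2 = 6/5.

y = 2*cos(5*t)*exp(-t) + 6*exp(-t)*sin(5*t)/5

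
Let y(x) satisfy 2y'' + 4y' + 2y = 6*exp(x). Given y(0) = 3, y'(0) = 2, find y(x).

Divide through by 2: y'' + 2y' + y = 3*exp(x).
Characteristic equation r² + 2r + 1 = 0 has discriminant (2)² - 4·(1) = 0, so r = -1 is a repeated root.
Hence y_h = (C1 + C2*x)*exp(-x).
Try y_p = A*exp(x). Substituting into the equation and dividing by exp(x) gives A = 3/4, so y_p = 3*exp(x)/4.
General solution: y = 3*exp(x)/4 + C1*exp(-x) + C2*x*exp(-x).
Apply the initial conditions: y(0) = 3/4 + C1 = 3 and y'(0) = 3/4 + C2 - C1 = 2. Solving gives C1 = 9/4, C2 = 7/2.

y = 3*exp(x)/4 + 9*exp(-x)/4 + 7*x*exp(-x)/2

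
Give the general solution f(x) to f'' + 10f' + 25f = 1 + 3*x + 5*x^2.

f = 1/25 - x/25 + x**2/5 + C1*exp(-5*x) + C2*x*exp(-5*x)

Characteristic equation r² + 10r + 25 = 0 has discriminant (10)² - 4·(25) = 0, so r = -5 is a repeated root.
Hence f_h = (C1 + C2*x)*exp(-5*x).
For the particular solution try f_p = A0 + A1*x + A2*x^2. Substituting and matching coefficients of each power of x gives A0 = 1/25, A1 = -1/25, A2 = 1/5, so f_p = 1/25 - x/25 + x^2/5.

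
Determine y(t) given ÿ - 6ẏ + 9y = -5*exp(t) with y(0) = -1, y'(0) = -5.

Characteristic equation r² - 6r + 9 = 0 has discriminant (-6)² - 4·(9) = 0, so r = 3 is a repeated root.
Hence y_h = (C1 + C2*t)*exp(3*t).
Try y_p = A*exp(t). Substituting into the equation and dividing by exp(t) gives A = -5/4, so y_p = -5*exp(t)/4.
General solution: y = -5*exp(t)/4 + C1*exp(3*t) + C2*t*exp(3*t).
Apply the initial conditions: y(0) = -5/4 + C1 = -1 and y'(0) = -5/4 + C2 + 3*C1 = -5. Solving gives C1 = 1/4, C2 = -9/2.

y = -5*exp(t)/4 + exp(3*t)/4 - 9*t*exp(3*t)/2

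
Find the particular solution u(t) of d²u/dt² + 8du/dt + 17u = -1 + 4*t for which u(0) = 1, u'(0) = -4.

Characteristic equation r² + 8r + 17 = 0 has discriminant (8)² - 4·(17) = -4 < 0, so r = -4 ± i.
Hence u_h = C1*cos(t)*exp(-4*t) + C2*exp(-4*t)*sin(t).
For the particular solution try u_p = A0 + A1*t. Substituting and matching coefficients of each power of t gives A0 = -49/289, A1 = 4/17, so u_p = -49/289 + 4*t/17.
General solution: u = -49/289 + 4*t/17 + C1*cos(t)*exp(-4*t) + C2*exp(-4*t)*sin(t).
Apply the initial conditions: u(0) = -49/289 + C1 = 1 and u'(0) = 4/17 + C2 - 4*C1 = -4. Solving gives C1 = 338/289, C2 = 128/289.

u = -49/289 + 4*t/17 + 128*exp(-4*t)*sin(t)/289 + 338*cos(t)*exp(-4*t)/289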